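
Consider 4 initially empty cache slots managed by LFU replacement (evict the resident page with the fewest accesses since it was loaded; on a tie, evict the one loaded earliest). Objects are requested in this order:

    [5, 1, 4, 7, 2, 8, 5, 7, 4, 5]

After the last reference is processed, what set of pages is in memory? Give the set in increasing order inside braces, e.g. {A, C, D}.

{4, 5, 7, 8}

5 -> fault, frames [5]
1 -> fault, frames [5, 1]
4 -> fault, frames [5, 1, 4]
7 -> fault, frames [5, 1, 4, 7]
2 -> fault, evict 5, frames [1, 4, 7, 2]
8 -> fault, evict 1, frames [4, 7, 2, 8]
5 -> fault, evict 4, frames [7, 2, 8, 5]
7 -> hit
4 -> fault, evict 2, frames [7, 8, 5, 4]
5 -> hit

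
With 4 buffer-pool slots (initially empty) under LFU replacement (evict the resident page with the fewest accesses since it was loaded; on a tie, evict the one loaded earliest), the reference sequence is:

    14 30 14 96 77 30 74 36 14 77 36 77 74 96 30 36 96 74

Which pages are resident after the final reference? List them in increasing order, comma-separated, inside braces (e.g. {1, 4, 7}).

{14, 36, 74, 77}

14 -> fault, frames [14]
30 -> fault, frames [14, 30]
14 -> hit
96 -> fault, frames [14, 30, 96]
77 -> fault, frames [14, 30, 96, 77]
30 -> hit
74 -> fault, evict 96, frames [14, 30, 77, 74]
36 -> fault, evict 77, frames [14, 30, 74, 36]
14 -> hit
77 -> fault, evict 74, frames [14, 30, 36, 77]
36 -> hit
77 -> hit
74 -> fault, evict 30, frames [14, 36, 77, 74]
96 -> fault, evict 74, frames [14, 36, 77, 96]
30 -> fault, evict 96, frames [14, 36, 77, 30]
36 -> hit
96 -> fault, evict 30, frames [14, 36, 77, 96]
74 -> fault, evict 96, frames [14, 36, 77, 74]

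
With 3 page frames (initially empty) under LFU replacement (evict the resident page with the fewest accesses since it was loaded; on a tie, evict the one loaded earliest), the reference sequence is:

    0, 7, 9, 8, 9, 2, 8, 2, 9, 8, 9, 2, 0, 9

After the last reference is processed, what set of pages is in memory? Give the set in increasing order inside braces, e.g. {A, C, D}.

0: miss, frames (0)
7: miss, frames (0 7)
9: miss, frames (0 7 9)
8: miss, evict 0, frames (7 9 8)
9: hit
2: miss, evict 7, frames (9 8 2)
8: hit
2: hit
9: hit
8: hit
9: hit
2: hit
0: miss, evict 8, frames (9 2 0)
9: hit

{0, 2, 9}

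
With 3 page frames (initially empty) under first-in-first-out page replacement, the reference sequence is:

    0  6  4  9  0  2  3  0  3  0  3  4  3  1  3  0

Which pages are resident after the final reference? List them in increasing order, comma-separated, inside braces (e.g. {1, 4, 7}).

{0, 1, 4}

0: fault, frames (0)
6: fault, frames (0 6)
4: fault, frames (0 6 4)
9: fault, evict 0, frames (6 4 9)
0: fault, evict 6, frames (4 9 0)
2: fault, evict 4, frames (9 0 2)
3: fault, evict 9, frames (0 2 3)
0: hit
3: hit
0: hit
3: hit
4: fault, evict 0, frames (2 3 4)
3: hit
1: fault, evict 2, frames (3 4 1)
3: hit
0: fault, evict 3, frames (4 1 0)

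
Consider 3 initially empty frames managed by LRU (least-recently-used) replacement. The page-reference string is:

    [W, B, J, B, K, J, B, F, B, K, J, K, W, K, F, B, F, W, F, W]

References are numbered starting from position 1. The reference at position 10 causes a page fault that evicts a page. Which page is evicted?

pos 1: W -> fault, frames (W)
pos 2: B -> fault, frames (W B)
pos 3: J -> fault, frames (W B J)
pos 4: B -> hit
pos 5: K -> fault, evict W, frames (J B K)
pos 6: J -> hit
pos 7: B -> hit
pos 8: F -> fault, evict K, frames (J B F)
pos 9: B -> hit
pos 10: K -> fault, evict J, frames (F B K)
At position 10, page J is evicted.

J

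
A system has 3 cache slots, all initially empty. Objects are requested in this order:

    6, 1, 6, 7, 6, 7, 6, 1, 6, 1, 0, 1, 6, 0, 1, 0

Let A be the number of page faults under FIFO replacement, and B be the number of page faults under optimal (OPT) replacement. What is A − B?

Under FIFO: F F . F . . . . . . F . F . F . → 6 faults.
Under OPT: F F . F . . . . . . F . . . . . → 4 faults.
A − B = 6 − 4 = 2.

2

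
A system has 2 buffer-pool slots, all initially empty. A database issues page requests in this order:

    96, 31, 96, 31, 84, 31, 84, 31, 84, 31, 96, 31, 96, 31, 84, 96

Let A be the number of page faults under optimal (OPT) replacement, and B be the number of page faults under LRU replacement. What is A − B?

Under OPT: F F . . F . . . . . F . . . F . → 5 faults.
Under LRU: F F . . F . . . . . F . . . F F → 6 faults.
A − B = 5 − 6 = -1.

-1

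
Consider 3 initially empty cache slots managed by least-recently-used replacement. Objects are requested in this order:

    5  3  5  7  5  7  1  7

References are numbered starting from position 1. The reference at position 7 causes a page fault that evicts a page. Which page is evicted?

pos 1: 5: fault, frames [5]
pos 2: 3: fault, frames [5, 3]
pos 3: 5: hit
pos 4: 7: fault, frames [3, 5, 7]
pos 5: 5: hit
pos 6: 7: hit
pos 7: 1: fault, evict 3, frames [5, 7, 1]
At position 7, page 3 is evicted.

3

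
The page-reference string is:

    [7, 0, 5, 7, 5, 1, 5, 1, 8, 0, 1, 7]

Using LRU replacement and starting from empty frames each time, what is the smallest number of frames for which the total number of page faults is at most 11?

f=1: 12 faults
f=2: 9 faults
f=3: 7 faults
f=4: 7 faults
f=5: 5 faults
Smallest f with faults ≤ 11 is 2.

2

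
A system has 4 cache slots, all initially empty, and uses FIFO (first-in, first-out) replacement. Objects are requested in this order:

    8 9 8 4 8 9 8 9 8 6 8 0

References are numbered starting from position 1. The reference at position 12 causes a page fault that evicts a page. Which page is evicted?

pos 1: 8 → miss, frames {8}
pos 2: 9 → miss, frames {8,9}
pos 3: 8 → hit
pos 4: 4 → miss, frames {8,9,4}
pos 5: 8 → hit
pos 6: 9 → hit
pos 7: 8 → hit
pos 8: 9 → hit
pos 9: 8 → hit
pos 10: 6 → miss, frames {8,9,4,6}
pos 11: 8 → hit
pos 12: 0 → miss, evict 8, frames {9,4,6,0}
At position 12, page 8 is evicted.

8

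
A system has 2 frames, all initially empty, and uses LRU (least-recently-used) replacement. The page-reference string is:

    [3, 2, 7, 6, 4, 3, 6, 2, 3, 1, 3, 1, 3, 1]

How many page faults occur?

10

3: miss, frames {3}
2: miss, frames {3,2}
7: miss, evict 3, frames {2,7}
6: miss, evict 2, frames {7,6}
4: miss, evict 7, frames {6,4}
3: miss, evict 6, frames {4,3}
6: miss, evict 4, frames {3,6}
2: miss, evict 3, frames {6,2}
3: miss, evict 6, frames {2,3}
1: miss, evict 2, frames {3,1}
3: hit
1: hit
3: hit
1: hit
Page faults: 10.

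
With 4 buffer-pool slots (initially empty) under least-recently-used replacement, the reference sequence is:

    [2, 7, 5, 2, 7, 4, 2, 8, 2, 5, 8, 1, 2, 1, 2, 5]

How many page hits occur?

9

2 → miss, frames (2)
7 → miss, frames (2 7)
5 → miss, frames (2 7 5)
2 → hit
7 → hit
4 → miss, frames (5 2 7 4)
2 → hit
8 → miss, evict 5, frames (7 4 2 8)
2 → hit
5 → miss, evict 7, frames (4 8 2 5)
8 → hit
1 → miss, evict 4, frames (2 5 8 1)
2 → hit
1 → hit
2 → hit
5 → hit
Hits: 9.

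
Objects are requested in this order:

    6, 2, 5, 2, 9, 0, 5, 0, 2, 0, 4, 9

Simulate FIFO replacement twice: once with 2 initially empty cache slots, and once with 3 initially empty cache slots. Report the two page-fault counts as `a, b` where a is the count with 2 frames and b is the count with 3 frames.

10, 8

2 frames: F F F . F F F . F F F F → 10 faults.
3 frames: F F F . F F . . F . F F → 8 faults.
8 < 10: adding a frame reduced faults, as is typical.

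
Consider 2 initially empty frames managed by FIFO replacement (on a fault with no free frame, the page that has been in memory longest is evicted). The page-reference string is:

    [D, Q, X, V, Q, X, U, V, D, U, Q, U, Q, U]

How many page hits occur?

3

D → fault, frames (D)
Q → fault, frames (D Q)
X → fault, evict D, frames (Q X)
V → fault, evict Q, frames (X V)
Q → fault, evict X, frames (V Q)
X → fault, evict V, frames (Q X)
U → fault, evict Q, frames (X U)
V → fault, evict X, frames (U V)
D → fault, evict U, frames (V D)
U → fault, evict V, frames (D U)
Q → fault, evict D, frames (U Q)
U → hit
Q → hit
U → hit
Hits: 3.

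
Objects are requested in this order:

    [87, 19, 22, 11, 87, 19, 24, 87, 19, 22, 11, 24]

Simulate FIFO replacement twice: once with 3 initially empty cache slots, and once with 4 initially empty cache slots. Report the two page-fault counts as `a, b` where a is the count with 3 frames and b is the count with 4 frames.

3 frames: F F F F F F F . . F F . → 9 faults.
4 frames: F F F F . . F F F F F F → 10 faults.
10 > 9: adding a frame increased faults — Belady's anomaly.

9, 10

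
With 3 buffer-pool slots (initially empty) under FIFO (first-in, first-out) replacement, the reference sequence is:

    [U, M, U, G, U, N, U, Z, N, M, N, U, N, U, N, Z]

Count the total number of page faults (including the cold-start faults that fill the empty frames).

U → fault, frames [U]
M → fault, frames [U, M]
U → hit
G → fault, frames [U, M, G]
U → hit
N → fault, evict U, frames [M, G, N]
U → fault, evict M, frames [G, N, U]
Z → fault, evict G, frames [N, U, Z]
N → hit
M → fault, evict N, frames [U, Z, M]
N → fault, evict U, frames [Z, M, N]
U → fault, evict Z, frames [M, N, U]
N → hit
U → hit
N → hit
Z → fault, evict M, frames [N, U, Z]
Page faults: 10.

10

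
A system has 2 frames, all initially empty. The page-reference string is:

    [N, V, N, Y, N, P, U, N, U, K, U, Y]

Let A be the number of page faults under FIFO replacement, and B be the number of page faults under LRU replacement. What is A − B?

Under FIFO: F F . F F F F F . F F F → 10 faults.
Under LRU: F F . F . F F F . F . F → 8 faults.
A − B = 10 − 8 = 2.

2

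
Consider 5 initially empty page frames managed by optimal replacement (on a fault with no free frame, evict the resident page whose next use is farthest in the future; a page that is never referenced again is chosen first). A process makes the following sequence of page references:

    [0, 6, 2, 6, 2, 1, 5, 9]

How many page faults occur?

0 -> fault, frames [0]
6 -> fault, frames [0, 6]
2 -> fault, frames [0, 6, 2]
6 -> hit
2 -> hit
1 -> fault, frames [0, 6, 2, 1]
5 -> fault, frames [0, 6, 2, 1, 5]
9 -> fault, evict 5, frames [0, 6, 2, 1, 9]
Page faults: 6.

6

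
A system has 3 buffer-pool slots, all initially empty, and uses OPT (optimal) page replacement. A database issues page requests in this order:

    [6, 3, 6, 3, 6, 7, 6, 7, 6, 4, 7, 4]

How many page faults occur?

6 -> fault, frames {6}
3 -> fault, frames {6,3}
6 -> hit
3 -> hit
6 -> hit
7 -> fault, frames {6,3,7}
6 -> hit
7 -> hit
6 -> hit
4 -> fault, evict 3, frames {6,7,4}
7 -> hit
4 -> hit
Page faults: 4.

4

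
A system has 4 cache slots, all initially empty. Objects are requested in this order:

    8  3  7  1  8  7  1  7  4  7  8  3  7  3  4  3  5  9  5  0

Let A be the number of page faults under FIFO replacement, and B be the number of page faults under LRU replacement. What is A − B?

Under FIFO: F F F F . . . . F . F F F . . . F F . F → 11 faults.
Under LRU: F F F F . . . . F . . F . . . . F F . F → 9 faults.
A − B = 11 − 9 = 2.

2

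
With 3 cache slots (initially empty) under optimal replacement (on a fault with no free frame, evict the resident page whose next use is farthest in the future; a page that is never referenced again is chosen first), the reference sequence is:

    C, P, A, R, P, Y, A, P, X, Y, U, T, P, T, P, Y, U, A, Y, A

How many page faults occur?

10

C: miss, frames [C]
P: miss, frames [C, P]
A: miss, frames [C, P, A]
R: miss, evict C, frames [P, A, R]
P: hit
Y: miss, evict R, frames [P, A, Y]
A: hit
P: hit
X: miss, evict A, frames [P, Y, X]
Y: hit
U: miss, evict X, frames [P, Y, U]
T: miss, evict U, frames [P, Y, T]
P: hit
T: hit
P: hit
Y: hit
U: miss, evict T, frames [P, Y, U]
A: miss, evict U, frames [P, Y, A]
Y: hit
A: hit
Page faults: 10.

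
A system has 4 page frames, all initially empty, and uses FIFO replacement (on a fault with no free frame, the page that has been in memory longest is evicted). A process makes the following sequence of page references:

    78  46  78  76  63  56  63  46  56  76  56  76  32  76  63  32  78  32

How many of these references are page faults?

7

78 → miss, frames [78]
46 → miss, frames [78, 46]
78 → hit
76 → miss, frames [78, 46, 76]
63 → miss, frames [78, 46, 76, 63]
56 → miss, evict 78, frames [46, 76, 63, 56]
63 → hit
46 → hit
56 → hit
76 → hit
56 → hit
76 → hit
32 → miss, evict 46, frames [76, 63, 56, 32]
76 → hit
63 → hit
32 → hit
78 → miss, evict 76, frames [63, 56, 32, 78]
32 → hit
Page faults: 7.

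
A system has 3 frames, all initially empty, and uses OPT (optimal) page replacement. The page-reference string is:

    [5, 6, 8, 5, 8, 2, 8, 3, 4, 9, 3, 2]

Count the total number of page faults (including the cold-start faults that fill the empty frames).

5 -> miss, frames (5)
6 -> miss, frames (5 6)
8 -> miss, frames (5 6 8)
5 -> hit
8 -> hit
2 -> miss, evict 6, frames (5 8 2)
8 -> hit
3 -> miss, evict 8, frames (5 2 3)
4 -> miss, evict 5, frames (2 3 4)
9 -> miss, evict 4, frames (2 3 9)
3 -> hit
2 -> hit
Page faults: 7.

7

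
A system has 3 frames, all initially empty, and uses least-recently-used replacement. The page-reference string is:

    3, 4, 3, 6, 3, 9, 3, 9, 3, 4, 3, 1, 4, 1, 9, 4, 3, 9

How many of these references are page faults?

8

3: fault, frames {3}
4: fault, frames {3,4}
3: hit
6: fault, frames {4,3,6}
3: hit
9: fault, evict 4, frames {6,3,9}
3: hit
9: hit
3: hit
4: fault, evict 6, frames {9,3,4}
3: hit
1: fault, evict 9, frames {4,3,1}
4: hit
1: hit
9: fault, evict 3, frames {4,1,9}
4: hit
3: fault, evict 1, frames {9,4,3}
9: hit
Page faults: 8.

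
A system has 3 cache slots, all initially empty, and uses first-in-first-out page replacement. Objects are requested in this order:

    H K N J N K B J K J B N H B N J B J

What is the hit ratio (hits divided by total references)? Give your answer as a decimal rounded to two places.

0.44

H → fault, frames {H}
K → fault, frames {H,K}
N → fault, frames {H,K,N}
J → fault, evict H, frames {K,N,J}
N → hit
K → hit
B → fault, evict K, frames {N,J,B}
J → hit
K → fault, evict N, frames {J,B,K}
J → hit
B → hit
N → fault, evict J, frames {B,K,N}
H → fault, evict B, frames {K,N,H}
B → fault, evict K, frames {N,H,B}
N → hit
J → fault, evict N, frames {H,B,J}
B → hit
J → hit
Hits: 8 of 18 references → 8/18 = 0.4444.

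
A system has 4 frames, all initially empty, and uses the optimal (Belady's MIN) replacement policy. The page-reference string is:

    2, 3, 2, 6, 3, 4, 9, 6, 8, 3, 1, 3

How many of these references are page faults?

7

2: miss, frames [2]
3: miss, frames [2, 3]
2: hit
6: miss, frames [2, 3, 6]
3: hit
4: miss, frames [2, 3, 6, 4]
9: miss, evict 4, frames [2, 3, 6, 9]
6: hit
8: miss, evict 9, frames [2, 3, 6, 8]
3: hit
1: miss, evict 8, frames [2, 3, 6, 1]
3: hit
Page faults: 7.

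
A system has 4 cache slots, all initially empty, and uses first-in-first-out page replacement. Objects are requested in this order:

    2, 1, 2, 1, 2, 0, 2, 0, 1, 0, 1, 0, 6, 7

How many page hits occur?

9

2: miss, frames {2}
1: miss, frames {2,1}
2: hit
1: hit
2: hit
0: miss, frames {2,1,0}
2: hit
0: hit
1: hit
0: hit
1: hit
0: hit
6: miss, frames {2,1,0,6}
7: miss, evict 2, frames {1,0,6,7}
Hits: 9.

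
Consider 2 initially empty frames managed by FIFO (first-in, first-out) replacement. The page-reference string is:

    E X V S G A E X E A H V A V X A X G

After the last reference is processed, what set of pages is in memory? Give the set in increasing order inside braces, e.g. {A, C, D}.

E → miss, frames [E]
X → miss, frames [E, X]
V → miss, evict E, frames [X, V]
S → miss, evict X, frames [V, S]
G → miss, evict V, frames [S, G]
A → miss, evict S, frames [G, A]
E → miss, evict G, frames [A, E]
X → miss, evict A, frames [E, X]
E → hit
A → miss, evict E, frames [X, A]
H → miss, evict X, frames [A, H]
V → miss, evict A, frames [H, V]
A → miss, evict H, frames [V, A]
V → hit
X → miss, evict V, frames [A, X]
A → hit
X → hit
G → miss, evict A, frames [X, G]

{G, X}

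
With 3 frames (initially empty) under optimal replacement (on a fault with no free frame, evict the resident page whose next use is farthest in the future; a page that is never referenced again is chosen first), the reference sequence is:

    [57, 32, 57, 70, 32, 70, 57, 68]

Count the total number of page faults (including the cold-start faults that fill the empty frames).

4

57 → miss, frames (57)
32 → miss, frames (57 32)
57 → hit
70 → miss, frames (57 32 70)
32 → hit
70 → hit
57 → hit
68 → miss, evict 70, frames (57 32 68)
Page faults: 4.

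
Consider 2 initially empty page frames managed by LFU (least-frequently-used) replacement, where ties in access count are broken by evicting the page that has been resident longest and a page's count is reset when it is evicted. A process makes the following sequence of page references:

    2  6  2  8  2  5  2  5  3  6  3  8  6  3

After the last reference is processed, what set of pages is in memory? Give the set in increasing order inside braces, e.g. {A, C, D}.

2 → miss, frames [2]
6 → miss, frames [2, 6]
2 → hit
8 → miss, evict 6, frames [2, 8]
2 → hit
5 → miss, evict 8, frames [2, 5]
2 → hit
5 → hit
3 → miss, evict 5, frames [2, 3]
6 → miss, evict 3, frames [2, 6]
3 → miss, evict 6, frames [2, 3]
8 → miss, evict 3, frames [2, 8]
6 → miss, evict 8, frames [2, 6]
3 → miss, evict 6, frames [2, 3]

{2, 3}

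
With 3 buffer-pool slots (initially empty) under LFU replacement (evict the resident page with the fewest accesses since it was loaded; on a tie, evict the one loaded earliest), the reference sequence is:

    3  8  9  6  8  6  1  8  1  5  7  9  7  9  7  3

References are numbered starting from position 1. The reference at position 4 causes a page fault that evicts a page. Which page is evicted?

pos 1: 3 -> miss, frames (3)
pos 2: 8 -> miss, frames (3 8)
pos 3: 9 -> miss, frames (3 8 9)
pos 4: 6 -> miss, evict 3, frames (8 9 6)
At position 4, page 3 is evicted.

3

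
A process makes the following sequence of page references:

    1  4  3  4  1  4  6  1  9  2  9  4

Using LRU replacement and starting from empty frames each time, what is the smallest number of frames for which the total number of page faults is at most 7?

f=1: 12 faults
f=2: 9 faults
f=3: 7 faults
f=4: 7 faults
f=5: 6 faults
f=6: 6 faults
Smallest f with faults ≤ 7 is 3.

3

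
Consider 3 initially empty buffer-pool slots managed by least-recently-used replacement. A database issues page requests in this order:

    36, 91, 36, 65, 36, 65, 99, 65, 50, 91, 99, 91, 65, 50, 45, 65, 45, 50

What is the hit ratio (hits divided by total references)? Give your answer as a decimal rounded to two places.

36: fault, frames {36}
91: fault, frames {36,91}
36: hit
65: fault, frames {91,36,65}
36: hit
65: hit
99: fault, evict 91, frames {36,65,99}
65: hit
50: fault, evict 36, frames {99,65,50}
91: fault, evict 99, frames {65,50,91}
99: fault, evict 65, frames {50,91,99}
91: hit
65: fault, evict 50, frames {99,91,65}
50: fault, evict 99, frames {91,65,50}
45: fault, evict 91, frames {65,50,45}
65: hit
45: hit
50: hit
Hits: 8 of 18 references → 8/18 = 0.4444.

0.44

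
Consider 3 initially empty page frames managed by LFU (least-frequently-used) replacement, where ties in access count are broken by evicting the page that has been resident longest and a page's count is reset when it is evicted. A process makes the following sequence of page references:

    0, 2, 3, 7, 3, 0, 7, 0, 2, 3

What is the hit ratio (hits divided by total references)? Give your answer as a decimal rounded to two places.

0: fault, frames [0]
2: fault, frames [0, 2]
3: fault, frames [0, 2, 3]
7: fault, evict 0, frames [2, 3, 7]
3: hit
0: fault, evict 2, frames [3, 7, 0]
7: hit
0: hit
2: fault, evict 3, frames [7, 0, 2]
3: fault, evict 2, frames [7, 0, 3]
Hits: 3 of 10 references → 3/10 = 0.3000.

0.30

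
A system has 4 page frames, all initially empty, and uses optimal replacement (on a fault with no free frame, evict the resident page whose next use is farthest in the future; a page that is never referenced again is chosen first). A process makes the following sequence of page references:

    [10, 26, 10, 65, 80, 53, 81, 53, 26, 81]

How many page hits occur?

4

10 -> miss, frames [10]
26 -> miss, frames [10, 26]
10 -> hit
65 -> miss, frames [10, 26, 65]
80 -> miss, frames [10, 26, 65, 80]
53 -> miss, evict 80, frames [10, 26, 65, 53]
81 -> miss, evict 65, frames [10, 26, 53, 81]
53 -> hit
26 -> hit
81 -> hit
Hits: 4.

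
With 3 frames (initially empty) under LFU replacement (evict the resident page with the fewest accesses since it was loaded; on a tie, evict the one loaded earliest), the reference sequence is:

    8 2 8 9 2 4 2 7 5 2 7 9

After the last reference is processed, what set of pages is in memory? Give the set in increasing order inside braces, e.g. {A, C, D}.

8 -> fault, frames [8]
2 -> fault, frames [8, 2]
8 -> hit
9 -> fault, frames [8, 2, 9]
2 -> hit
4 -> fault, evict 9, frames [8, 2, 4]
2 -> hit
7 -> fault, evict 4, frames [8, 2, 7]
5 -> fault, evict 7, frames [8, 2, 5]
2 -> hit
7 -> fault, evict 5, frames [8, 2, 7]
9 -> fault, evict 7, frames [8, 2, 9]

{2, 8, 9}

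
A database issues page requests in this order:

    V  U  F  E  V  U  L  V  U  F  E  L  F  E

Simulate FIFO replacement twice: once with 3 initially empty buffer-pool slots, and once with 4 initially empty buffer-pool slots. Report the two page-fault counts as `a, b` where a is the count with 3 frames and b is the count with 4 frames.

3 frames: F F F F F F F . . F F . . . → 9 faults.
4 frames: F F F F . . F F F F F F . . → 10 faults.
10 > 9: adding a frame increased faults — Belady's anomaly.

9, 10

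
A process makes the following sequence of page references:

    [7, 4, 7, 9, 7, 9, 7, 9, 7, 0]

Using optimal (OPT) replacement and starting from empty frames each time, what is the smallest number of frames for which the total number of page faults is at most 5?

f=1: 10 faults
f=2: 4 faults
f=3: 4 faults
f=4: 4 faults
Smallest f with faults ≤ 5 is 2.

2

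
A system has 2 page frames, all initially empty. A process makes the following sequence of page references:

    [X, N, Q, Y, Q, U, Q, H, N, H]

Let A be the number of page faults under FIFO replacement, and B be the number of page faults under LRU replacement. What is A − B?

1

Under FIFO: F F F F . F F F F . → 8 faults.
Under LRU: F F F F . F . F F . → 7 faults.
A − B = 8 − 7 = 1.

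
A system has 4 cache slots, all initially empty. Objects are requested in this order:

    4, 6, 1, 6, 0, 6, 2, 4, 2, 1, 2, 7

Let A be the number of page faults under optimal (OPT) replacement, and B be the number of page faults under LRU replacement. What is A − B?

-2

Under OPT: F F F . F . F . . . . F → 6 faults.
Under LRU: F F F . F . F F . F . F → 8 faults.
A − B = 6 − 8 = -2.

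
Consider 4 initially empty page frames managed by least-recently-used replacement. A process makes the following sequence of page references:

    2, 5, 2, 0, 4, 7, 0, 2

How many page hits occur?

2 → miss, frames {2}
5 → miss, frames {2,5}
2 → hit
0 → miss, frames {5,2,0}
4 → miss, frames {5,2,0,4}
7 → miss, evict 5, frames {2,0,4,7}
0 → hit
2 → hit
Hits: 3.

3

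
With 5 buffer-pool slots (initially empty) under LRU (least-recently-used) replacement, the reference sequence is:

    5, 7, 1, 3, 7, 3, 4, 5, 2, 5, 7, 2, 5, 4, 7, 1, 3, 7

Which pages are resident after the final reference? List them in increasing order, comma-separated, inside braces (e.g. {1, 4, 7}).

5 -> fault, frames [5]
7 -> fault, frames [5, 7]
1 -> fault, frames [5, 7, 1]
3 -> fault, frames [5, 7, 1, 3]
7 -> hit
3 -> hit
4 -> fault, frames [5, 1, 7, 3, 4]
5 -> hit
2 -> fault, evict 1, frames [7, 3, 4, 5, 2]
5 -> hit
7 -> hit
2 -> hit
5 -> hit
4 -> hit
7 -> hit
1 -> fault, evict 3, frames [2, 5, 4, 7, 1]
3 -> fault, evict 2, frames [5, 4, 7, 1, 3]
7 -> hit

{1, 3, 4, 5, 7}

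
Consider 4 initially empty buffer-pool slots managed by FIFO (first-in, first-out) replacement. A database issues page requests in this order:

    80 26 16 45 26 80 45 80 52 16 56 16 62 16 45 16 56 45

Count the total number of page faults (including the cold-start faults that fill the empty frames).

80 → fault, frames [80]
26 → fault, frames [80, 26]
16 → fault, frames [80, 26, 16]
45 → fault, frames [80, 26, 16, 45]
26 → hit
80 → hit
45 → hit
80 → hit
52 → fault, evict 80, frames [26, 16, 45, 52]
16 → hit
56 → fault, evict 26, frames [16, 45, 52, 56]
16 → hit
62 → fault, evict 16, frames [45, 52, 56, 62]
16 → fault, evict 45, frames [52, 56, 62, 16]
45 → fault, evict 52, frames [56, 62, 16, 45]
16 → hit
56 → hit
45 → hit
Page faults: 9.

9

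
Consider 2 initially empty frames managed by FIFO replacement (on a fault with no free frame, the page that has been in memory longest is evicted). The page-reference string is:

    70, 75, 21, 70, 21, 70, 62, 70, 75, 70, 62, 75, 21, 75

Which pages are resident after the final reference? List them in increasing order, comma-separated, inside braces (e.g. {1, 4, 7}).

70 → fault, frames {70}
75 → fault, frames {70,75}
21 → fault, evict 70, frames {75,21}
70 → fault, evict 75, frames {21,70}
21 → hit
70 → hit
62 → fault, evict 21, frames {70,62}
70 → hit
75 → fault, evict 70, frames {62,75}
70 → fault, evict 62, frames {75,70}
62 → fault, evict 75, frames {70,62}
75 → fault, evict 70, frames {62,75}
21 → fault, evict 62, frames {75,21}
75 → hit

{21, 75}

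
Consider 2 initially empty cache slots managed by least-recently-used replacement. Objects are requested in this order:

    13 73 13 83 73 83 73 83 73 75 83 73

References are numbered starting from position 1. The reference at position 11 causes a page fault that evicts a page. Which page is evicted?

pos 1: 13: miss, frames [13]
pos 2: 73: miss, frames [13, 73]
pos 3: 13: hit
pos 4: 83: miss, evict 73, frames [13, 83]
pos 5: 73: miss, evict 13, frames [83, 73]
pos 6: 83: hit
pos 7: 73: hit
pos 8: 83: hit
pos 9: 73: hit
pos 10: 75: miss, evict 83, frames [73, 75]
pos 11: 83: miss, evict 73, frames [75, 83]
At position 11, page 73 is evicted.

73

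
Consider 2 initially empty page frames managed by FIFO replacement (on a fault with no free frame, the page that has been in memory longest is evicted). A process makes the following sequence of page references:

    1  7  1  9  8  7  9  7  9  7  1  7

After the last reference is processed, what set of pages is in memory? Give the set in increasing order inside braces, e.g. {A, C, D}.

1 → fault, frames (1)
7 → fault, frames (1 7)
1 → hit
9 → fault, evict 1, frames (7 9)
8 → fault, evict 7, frames (9 8)
7 → fault, evict 9, frames (8 7)
9 → fault, evict 8, frames (7 9)
7 → hit
9 → hit
7 → hit
1 → fault, evict 7, frames (9 1)
7 → fault, evict 9, frames (1 7)

{1, 7}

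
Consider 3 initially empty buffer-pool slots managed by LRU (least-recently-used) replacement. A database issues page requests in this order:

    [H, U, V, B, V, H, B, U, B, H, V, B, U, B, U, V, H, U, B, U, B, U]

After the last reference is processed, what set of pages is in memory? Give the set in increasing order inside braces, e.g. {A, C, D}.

H -> miss, frames {H}
U -> miss, frames {H,U}
V -> miss, frames {H,U,V}
B -> miss, evict H, frames {U,V,B}
V -> hit
H -> miss, evict U, frames {B,V,H}
B -> hit
U -> miss, evict V, frames {H,B,U}
B -> hit
H -> hit
V -> miss, evict U, frames {B,H,V}
B -> hit
U -> miss, evict H, frames {V,B,U}
B -> hit
U -> hit
V -> hit
H -> miss, evict B, frames {U,V,H}
U -> hit
B -> miss, evict V, frames {H,U,B}
U -> hit
B -> hit
U -> hit

{B, H, U}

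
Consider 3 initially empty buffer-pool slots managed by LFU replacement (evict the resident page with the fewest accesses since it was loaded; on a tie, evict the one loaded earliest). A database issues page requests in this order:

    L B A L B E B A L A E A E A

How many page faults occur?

9

L → fault, frames {L}
B → fault, frames {L,B}
A → fault, frames {L,B,A}
L → hit
B → hit
E → fault, evict A, frames {L,B,E}
B → hit
A → fault, evict E, frames {L,B,A}
L → hit
A → hit
E → fault, evict A, frames {L,B,E}
A → fault, evict E, frames {L,B,A}
E → fault, evict A, frames {L,B,E}
A → fault, evict E, frames {L,B,A}
Page faults: 9.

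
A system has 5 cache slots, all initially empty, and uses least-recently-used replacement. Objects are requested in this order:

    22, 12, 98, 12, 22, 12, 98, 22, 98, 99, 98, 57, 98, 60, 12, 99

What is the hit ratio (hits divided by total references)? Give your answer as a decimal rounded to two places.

22: miss, frames (22)
12: miss, frames (22 12)
98: miss, frames (22 12 98)
12: hit
22: hit
12: hit
98: hit
22: hit
98: hit
99: miss, frames (12 22 98 99)
98: hit
57: miss, frames (12 22 99 98 57)
98: hit
60: miss, evict 12, frames (22 99 57 98 60)
12: miss, evict 22, frames (99 57 98 60 12)
99: hit
Hits: 9 of 16 references → 9/16 = 0.5625.

0.56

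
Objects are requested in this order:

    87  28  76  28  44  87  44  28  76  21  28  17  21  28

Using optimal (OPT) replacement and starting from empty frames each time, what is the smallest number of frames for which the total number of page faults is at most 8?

3

f=1: 14 faults
f=2: 10 faults
f=3: 7 faults
f=4: 6 faults
f=5: 6 faults
f=6: 6 faults
Smallest f with faults ≤ 8 is 3.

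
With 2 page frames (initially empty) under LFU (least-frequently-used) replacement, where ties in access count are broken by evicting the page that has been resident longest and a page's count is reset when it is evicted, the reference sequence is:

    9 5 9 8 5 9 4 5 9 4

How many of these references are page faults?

7

9 -> miss, frames [9]
5 -> miss, frames [9, 5]
9 -> hit
8 -> miss, evict 5, frames [9, 8]
5 -> miss, evict 8, frames [9, 5]
9 -> hit
4 -> miss, evict 5, frames [9, 4]
5 -> miss, evict 4, frames [9, 5]
9 -> hit
4 -> miss, evict 5, frames [9, 4]
Page faults: 7.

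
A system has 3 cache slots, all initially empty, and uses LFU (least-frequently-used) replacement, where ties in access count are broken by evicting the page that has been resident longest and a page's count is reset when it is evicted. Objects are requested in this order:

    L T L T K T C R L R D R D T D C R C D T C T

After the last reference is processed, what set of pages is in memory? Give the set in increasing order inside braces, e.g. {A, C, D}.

L: fault, frames [L]
T: fault, frames [L, T]
L: hit
T: hit
K: fault, frames [L, T, K]
T: hit
C: fault, evict K, frames [L, T, C]
R: fault, evict C, frames [L, T, R]
L: hit
R: hit
D: fault, evict R, frames [L, T, D]
R: fault, evict D, frames [L, T, R]
D: fault, evict R, frames [L, T, D]
T: hit
D: hit
C: fault, evict D, frames [L, T, C]
R: fault, evict C, frames [L, T, R]
C: fault, evict R, frames [L, T, C]
D: fault, evict C, frames [L, T, D]
T: hit
C: fault, evict D, frames [L, T, C]
T: hit

{C, L, T}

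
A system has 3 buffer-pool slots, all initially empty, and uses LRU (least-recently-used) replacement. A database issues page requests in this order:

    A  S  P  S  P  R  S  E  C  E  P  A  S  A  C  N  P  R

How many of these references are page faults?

13

A → fault, frames (A)
S → fault, frames (A S)
P → fault, frames (A S P)
S → hit
P → hit
R → fault, evict A, frames (S P R)
S → hit
E → fault, evict P, frames (R S E)
C → fault, evict R, frames (S E C)
E → hit
P → fault, evict S, frames (C E P)
A → fault, evict C, frames (E P A)
S → fault, evict E, frames (P A S)
A → hit
C → fault, evict P, frames (S A C)
N → fault, evict S, frames (A C N)
P → fault, evict A, frames (C N P)
R → fault, evict C, frames (N P R)
Page faults: 13.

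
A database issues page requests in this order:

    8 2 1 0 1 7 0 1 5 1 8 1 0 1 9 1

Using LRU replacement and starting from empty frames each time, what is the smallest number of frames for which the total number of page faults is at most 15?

f=1: 16 faults
f=2: 11 faults
f=3: 9 faults
f=4: 8 faults
f=5: 8 faults
f=6: 7 faults
f=7: 7 faults
Smallest f with faults ≤ 15 is 2.

2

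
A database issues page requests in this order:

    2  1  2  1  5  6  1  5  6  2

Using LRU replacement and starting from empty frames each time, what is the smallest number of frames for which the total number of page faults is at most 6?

3

f=1: 10 faults
f=2: 8 faults
f=3: 5 faults
f=4: 4 faults
Smallest f with faults ≤ 6 is 3.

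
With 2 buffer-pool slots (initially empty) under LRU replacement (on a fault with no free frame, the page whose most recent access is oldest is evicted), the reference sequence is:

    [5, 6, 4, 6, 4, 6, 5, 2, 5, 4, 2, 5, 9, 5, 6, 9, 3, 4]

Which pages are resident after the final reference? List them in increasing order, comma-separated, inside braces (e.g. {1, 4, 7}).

5: fault, frames (5)
6: fault, frames (5 6)
4: fault, evict 5, frames (6 4)
6: hit
4: hit
6: hit
5: fault, evict 4, frames (6 5)
2: fault, evict 6, frames (5 2)
5: hit
4: fault, evict 2, frames (5 4)
2: fault, evict 5, frames (4 2)
5: fault, evict 4, frames (2 5)
9: fault, evict 2, frames (5 9)
5: hit
6: fault, evict 9, frames (5 6)
9: fault, evict 5, frames (6 9)
3: fault, evict 6, frames (9 3)
4: fault, evict 9, frames (3 4)

{3, 4}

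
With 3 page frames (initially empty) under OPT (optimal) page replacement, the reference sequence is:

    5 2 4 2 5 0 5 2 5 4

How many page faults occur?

5

5 → fault, frames {5}
2 → fault, frames {5,2}
4 → fault, frames {5,2,4}
2 → hit
5 → hit
0 → fault, evict 4, frames {5,2,0}
5 → hit
2 → hit
5 → hit
4 → fault, evict 0, frames {5,2,4}
Page faults: 5.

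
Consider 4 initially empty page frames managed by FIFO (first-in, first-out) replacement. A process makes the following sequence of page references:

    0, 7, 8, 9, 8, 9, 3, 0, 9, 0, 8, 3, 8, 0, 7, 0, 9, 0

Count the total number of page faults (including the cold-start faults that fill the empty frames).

0 → fault, frames {0}
7 → fault, frames {0,7}
8 → fault, frames {0,7,8}
9 → fault, frames {0,7,8,9}
8 → hit
9 → hit
3 → fault, evict 0, frames {7,8,9,3}
0 → fault, evict 7, frames {8,9,3,0}
9 → hit
0 → hit
8 → hit
3 → hit
8 → hit
0 → hit
7 → fault, evict 8, frames {9,3,0,7}
0 → hit
9 → hit
0 → hit
Page faults: 7.

7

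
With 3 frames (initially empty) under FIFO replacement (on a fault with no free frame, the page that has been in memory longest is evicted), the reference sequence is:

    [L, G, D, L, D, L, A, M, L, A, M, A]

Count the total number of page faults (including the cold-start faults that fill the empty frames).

6

L -> miss, frames (L)
G -> miss, frames (L G)
D -> miss, frames (L G D)
L -> hit
D -> hit
L -> hit
A -> miss, evict L, frames (G D A)
M -> miss, evict G, frames (D A M)
L -> miss, evict D, frames (A M L)
A -> hit
M -> hit
A -> hit
Page faults: 6.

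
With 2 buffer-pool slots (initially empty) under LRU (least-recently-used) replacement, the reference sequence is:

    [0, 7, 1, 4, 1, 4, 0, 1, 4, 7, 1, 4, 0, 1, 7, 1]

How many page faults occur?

0 → miss, frames (0)
7 → miss, frames (0 7)
1 → miss, evict 0, frames (7 1)
4 → miss, evict 7, frames (1 4)
1 → hit
4 → hit
0 → miss, evict 1, frames (4 0)
1 → miss, evict 4, frames (0 1)
4 → miss, evict 0, frames (1 4)
7 → miss, evict 1, frames (4 7)
1 → miss, evict 4, frames (7 1)
4 → miss, evict 7, frames (1 4)
0 → miss, evict 1, frames (4 0)
1 → miss, evict 4, frames (0 1)
7 → miss, evict 0, frames (1 7)
1 → hit
Page faults: 13.

13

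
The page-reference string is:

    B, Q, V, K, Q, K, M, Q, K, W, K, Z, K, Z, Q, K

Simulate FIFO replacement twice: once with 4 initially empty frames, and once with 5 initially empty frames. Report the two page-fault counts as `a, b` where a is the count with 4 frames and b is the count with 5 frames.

9, 8

4 frames: F F F F . . F . . F . F . . F F → 9 faults.
5 frames: F F F F . . F . . F . F . . F . → 8 faults.
8 < 9: adding a frame reduced faults, as is typical.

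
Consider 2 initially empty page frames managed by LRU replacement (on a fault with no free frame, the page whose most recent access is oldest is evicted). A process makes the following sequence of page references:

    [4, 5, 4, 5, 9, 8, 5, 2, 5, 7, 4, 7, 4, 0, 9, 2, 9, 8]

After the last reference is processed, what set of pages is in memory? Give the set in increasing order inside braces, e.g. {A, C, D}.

{8, 9}

4 → fault, frames (4)
5 → fault, frames (4 5)
4 → hit
5 → hit
9 → fault, evict 4, frames (5 9)
8 → fault, evict 5, frames (9 8)
5 → fault, evict 9, frames (8 5)
2 → fault, evict 8, frames (5 2)
5 → hit
7 → fault, evict 2, frames (5 7)
4 → fault, evict 5, frames (7 4)
7 → hit
4 → hit
0 → fault, evict 7, frames (4 0)
9 → fault, evict 4, frames (0 9)
2 → fault, evict 0, frames (9 2)
9 → hit
8 → fault, evict 2, frames (9 8)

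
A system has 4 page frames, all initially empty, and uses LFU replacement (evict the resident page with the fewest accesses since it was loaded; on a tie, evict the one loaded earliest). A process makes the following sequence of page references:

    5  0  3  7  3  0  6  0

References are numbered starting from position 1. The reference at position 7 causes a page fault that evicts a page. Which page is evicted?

5

pos 1: 5: miss, frames {5}
pos 2: 0: miss, frames {5,0}
pos 3: 3: miss, frames {5,0,3}
pos 4: 7: miss, frames {5,0,3,7}
pos 5: 3: hit
pos 6: 0: hit
pos 7: 6: miss, evict 5, frames {0,3,7,6}
At position 7, page 5 is evicted.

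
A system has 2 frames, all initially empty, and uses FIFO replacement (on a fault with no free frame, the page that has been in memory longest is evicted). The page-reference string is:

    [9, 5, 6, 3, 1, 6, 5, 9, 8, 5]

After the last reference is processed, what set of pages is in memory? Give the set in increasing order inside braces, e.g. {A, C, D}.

{5, 8}

9 -> fault, frames {9}
5 -> fault, frames {9,5}
6 -> fault, evict 9, frames {5,6}
3 -> fault, evict 5, frames {6,3}
1 -> fault, evict 6, frames {3,1}
6 -> fault, evict 3, frames {1,6}
5 -> fault, evict 1, frames {6,5}
9 -> fault, evict 6, frames {5,9}
8 -> fault, evict 5, frames {9,8}
5 -> fault, evict 9, frames {8,5}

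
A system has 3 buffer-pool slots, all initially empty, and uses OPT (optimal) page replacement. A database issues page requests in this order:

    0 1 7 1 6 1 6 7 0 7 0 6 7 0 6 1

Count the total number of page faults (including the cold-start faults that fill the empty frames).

6

0 → fault, frames {0}
1 → fault, frames {0,1}
7 → fault, frames {0,1,7}
1 → hit
6 → fault, evict 0, frames {1,7,6}
1 → hit
6 → hit
7 → hit
0 → fault, evict 1, frames {7,6,0}
7 → hit
0 → hit
6 → hit
7 → hit
0 → hit
6 → hit
1 → fault, evict 0, frames {7,6,1}
Page faults: 6.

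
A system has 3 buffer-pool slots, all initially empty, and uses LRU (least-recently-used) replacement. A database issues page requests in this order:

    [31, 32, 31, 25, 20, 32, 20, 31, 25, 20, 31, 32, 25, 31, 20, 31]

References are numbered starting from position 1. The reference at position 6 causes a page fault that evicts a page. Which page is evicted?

31

pos 1: 31: miss, frames {31}
pos 2: 32: miss, frames {31,32}
pos 3: 31: hit
pos 4: 25: miss, frames {32,31,25}
pos 5: 20: miss, evict 32, frames {31,25,20}
pos 6: 32: miss, evict 31, frames {25,20,32}
At position 6, page 31 is evicted.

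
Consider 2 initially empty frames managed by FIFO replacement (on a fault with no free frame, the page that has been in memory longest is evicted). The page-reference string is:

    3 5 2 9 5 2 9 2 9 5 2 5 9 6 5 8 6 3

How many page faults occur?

3 -> miss, frames (3)
5 -> miss, frames (3 5)
2 -> miss, evict 3, frames (5 2)
9 -> miss, evict 5, frames (2 9)
5 -> miss, evict 2, frames (9 5)
2 -> miss, evict 9, frames (5 2)
9 -> miss, evict 5, frames (2 9)
2 -> hit
9 -> hit
5 -> miss, evict 2, frames (9 5)
2 -> miss, evict 9, frames (5 2)
5 -> hit
9 -> miss, evict 5, frames (2 9)
6 -> miss, evict 2, frames (9 6)
5 -> miss, evict 9, frames (6 5)
8 -> miss, evict 6, frames (5 8)
6 -> miss, evict 5, frames (8 6)
3 -> miss, evict 8, frames (6 3)
Page faults: 15.

15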